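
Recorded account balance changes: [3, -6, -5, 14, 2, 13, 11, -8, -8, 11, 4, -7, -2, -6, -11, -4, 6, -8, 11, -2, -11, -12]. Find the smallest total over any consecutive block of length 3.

-25

Each size-3 window and its sum:
(3, -6, -5) → sum -8
(-6, -5, 14) → sum 3
(-5, 14, 2) → sum 11
(14, 2, 13) → sum 29
(2, 13, 11) → sum 26
(13, 11, -8) → sum 16
(11, -8, -8) → sum -5
(-8, -8, 11) → sum -5
(-8, 11, 4) → sum 7
(11, 4, -7) → sum 8
(4, -7, -2) → sum -5
(-7, -2, -6) → sum -15
(-2, -6, -11) → sum -19
(-6, -11, -4) → sum -21
(-11, -4, 6) → sum -9
(-4, 6, -8) → sum -6
(6, -8, 11) → sum 9
(-8, 11, -2) → sum 1
(11, -2, -11) → sum -2
(-2, -11, -12) → sum -25
Smallest of these is -25.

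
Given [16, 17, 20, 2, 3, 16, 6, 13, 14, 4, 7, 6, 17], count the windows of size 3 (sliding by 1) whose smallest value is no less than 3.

8

16 17 20 → min 16  ≥ 3 ✓
17 20 2 → min 2
20 2 3 → min 2
2 3 16 → min 2
3 16 6 → min 3  ≥ 3 ✓
16 6 13 → min 6  ≥ 3 ✓
6 13 14 → min 6  ≥ 3 ✓
13 14 4 → min 4  ≥ 3 ✓
14 4 7 → min 4  ≥ 3 ✓
4 7 6 → min 4  ≥ 3 ✓
7 6 17 → min 6  ≥ 3 ✓
8 windows satisfy the condition.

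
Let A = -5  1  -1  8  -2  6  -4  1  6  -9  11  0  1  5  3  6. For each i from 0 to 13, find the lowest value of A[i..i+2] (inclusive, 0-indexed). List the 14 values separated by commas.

-5, -1, -2, -2, -4, -4, -4, -9, -9, -9, 0, 0, 1, 3

Sliding a size-3 window across the 16 values:
(-5, 1, -1) → min -5
(1, -1, 8) → min -1
(-1, 8, -2) → min -2
(8, -2, 6) → min -2
(-2, 6, -4) → min -4
(6, -4, 1) → min -4
(-4, 1, 6) → min -4
(1, 6, -9) → min -9
(6, -9, 11) → min -9
(-9, 11, 0) → min -9
(11, 0, 1) → min 0
(0, 1, 5) → min 0
(1, 5, 3) → min 1
(5, 3, 6) → min 3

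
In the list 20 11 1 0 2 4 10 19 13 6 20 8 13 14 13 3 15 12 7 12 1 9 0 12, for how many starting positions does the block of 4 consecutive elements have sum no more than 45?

[20, 11, 1, 0] → sum 32  ≤ 45 ✓
[11, 1, 0, 2] → sum 14  ≤ 45 ✓
[1, 0, 2, 4] → sum 7  ≤ 45 ✓
[0, 2, 4, 10] → sum 16  ≤ 45 ✓
[2, 4, 10, 19] → sum 35  ≤ 45 ✓
[4, 10, 19, 13] → sum 46
[10, 19, 13, 6] → sum 48
[19, 13, 6, 20] → sum 58
[13, 6, 20, 8] → sum 47
[6, 20, 8, 13] → sum 47
[20, 8, 13, 14] → sum 55
[8, 13, 14, 13] → sum 48
[13, 14, 13, 3] → sum 43  ≤ 45 ✓
[14, 13, 3, 15] → sum 45  ≤ 45 ✓
[13, 3, 15, 12] → sum 43  ≤ 45 ✓
[3, 15, 12, 7] → sum 37  ≤ 45 ✓
[15, 12, 7, 12] → sum 46
[12, 7, 12, 1] → sum 32  ≤ 45 ✓
[7, 12, 1, 9] → sum 29  ≤ 45 ✓
[12, 1, 9, 0] → sum 22  ≤ 45 ✓
[1, 9, 0, 12] → sum 22  ≤ 45 ✓
13 windows satisfy the condition.

13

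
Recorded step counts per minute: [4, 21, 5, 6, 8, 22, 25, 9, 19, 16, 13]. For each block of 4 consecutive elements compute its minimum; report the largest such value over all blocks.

9

4 21 5 6 → min 4
21 5 6 8 → min 5
5 6 8 22 → min 5
6 8 22 25 → min 6
8 22 25 9 → min 8
22 25 9 19 → min 9
25 9 19 16 → min 9
9 19 16 13 → min 9
Largest of these is 9.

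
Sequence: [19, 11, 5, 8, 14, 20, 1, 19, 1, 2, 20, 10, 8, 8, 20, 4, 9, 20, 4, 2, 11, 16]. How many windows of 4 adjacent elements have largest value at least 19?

17

19 11 5 8 → max 19  ≥ 19 ✓
11 5 8 14 → max 14
5 8 14 20 → max 20  ≥ 19 ✓
8 14 20 1 → max 20  ≥ 19 ✓
14 20 1 19 → max 20  ≥ 19 ✓
20 1 19 1 → max 20  ≥ 19 ✓
1 19 1 2 → max 19  ≥ 19 ✓
19 1 2 20 → max 20  ≥ 19 ✓
1 2 20 10 → max 20  ≥ 19 ✓
2 20 10 8 → max 20  ≥ 19 ✓
20 10 8 8 → max 20  ≥ 19 ✓
10 8 8 20 → max 20  ≥ 19 ✓
8 8 20 4 → max 20  ≥ 19 ✓
8 20 4 9 → max 20  ≥ 19 ✓
20 4 9 20 → max 20  ≥ 19 ✓
4 9 20 4 → max 20  ≥ 19 ✓
9 20 4 2 → max 20  ≥ 19 ✓
20 4 2 11 → max 20  ≥ 19 ✓
4 2 11 16 → max 16
17 windows satisfy the condition.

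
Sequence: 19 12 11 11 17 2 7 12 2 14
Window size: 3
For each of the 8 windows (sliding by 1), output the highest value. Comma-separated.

Sliding a size-3 window across the 10 values:
19 12 11 → max 19
12 11 11 → max 12
11 11 17 → max 17
11 17 2 → max 17
17 2 7 → max 17
2 7 12 → max 12
7 12 2 → max 12
12 2 14 → max 14

19, 12, 17, 17, 17, 12, 12, 14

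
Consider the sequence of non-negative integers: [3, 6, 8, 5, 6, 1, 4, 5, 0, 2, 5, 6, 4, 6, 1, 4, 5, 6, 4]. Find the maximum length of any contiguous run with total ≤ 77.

18

[3] sum 3 len 1
[3, 6] sum 9 len 2
[3, 6, 8] sum 17 len 3
[3, 6, 8, 5] sum 22 len 4
[3, 6, 8, 5, 6] sum 28 len 5
[3, 6, 8, 5, 6, 1] sum 29 len 6
[3, 6, 8, 5, 6, 1, 4] sum 33 len 7
[3, 6, 8, 5, 6, 1, 4, 5] sum 38 len 8
[3, 6, 8, 5, 6, 1, 4, 5, 0] sum 38 len 9
[3, 6, 8, 5, 6, 1, 4, 5, 0, 2] sum 40 len 10
[3, 6, 8, 5, 6, 1, 4, 5, 0, 2, 5] sum 45 len 11
[3, 6, 8, 5, 6, 1, 4, 5, 0, 2, 5, 6] sum 51 len 12
[3, 6, 8, 5, 6, 1, 4, 5, 0, 2, 5, 6, 4] sum 55 len 13
[3, 6, 8, 5, 6, 1, 4, 5, 0, 2, 5, 6, 4, 6] sum 61 len 14
[3, 6, 8, 5, 6, 1, 4, 5, 0, 2, 5, 6, 4, 6, 1] sum 62 len 15
[3, 6, 8, 5, 6, 1, 4, 5, 0, 2, 5, 6, 4, 6, 1, 4] sum 66 len 16
[3, 6, 8, 5, 6, 1, 4, 5, 0, 2, 5, 6, 4, 6, 1, 4, 5] sum 71 len 17
[3, 6, 8, 5, 6, 1, 4, 5, 0, 2, 5, 6, 4, 6, 1, 4, 5, 6] sum 77 len 18
[8, 5, 6, 1, 4, 5, 0, 2, 5, 6, 4, 6, 1, 4, 5, 6, 4] sum 72 len 17
Longest length seen: 18.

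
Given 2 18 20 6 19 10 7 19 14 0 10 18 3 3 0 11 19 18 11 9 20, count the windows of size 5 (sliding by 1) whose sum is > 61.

(2, 18, 20, 6, 19) → sum 65  > 61 ✓
(18, 20, 6, 19, 10) → sum 73  > 61 ✓
(20, 6, 19, 10, 7) → sum 62  > 61 ✓
(6, 19, 10, 7, 19) → sum 61
(19, 10, 7, 19, 14) → sum 69  > 61 ✓
(10, 7, 19, 14, 0) → sum 50
(7, 19, 14, 0, 10) → sum 50
(19, 14, 0, 10, 18) → sum 61
(14, 0, 10, 18, 3) → sum 45
(0, 10, 18, 3, 3) → sum 34
(10, 18, 3, 3, 0) → sum 34
(18, 3, 3, 0, 11) → sum 35
(3, 3, 0, 11, 19) → sum 36
(3, 0, 11, 19, 18) → sum 51
(0, 11, 19, 18, 11) → sum 59
(11, 19, 18, 11, 9) → sum 68  > 61 ✓
(19, 18, 11, 9, 20) → sum 77  > 61 ✓
6 windows satisfy the condition.

6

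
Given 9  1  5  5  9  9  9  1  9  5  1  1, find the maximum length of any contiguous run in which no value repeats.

[9] len 1
[9, 1] len 2
[9, 1, 5] len 3
[5] len 1
[5, 9] len 2
[9] len 1
[9] len 1
[9, 1] len 2
[1, 9] len 2
[1, 9, 5] len 3
[9, 5, 1] len 3
[1] len 1
Longest all-distinct length: 3.

3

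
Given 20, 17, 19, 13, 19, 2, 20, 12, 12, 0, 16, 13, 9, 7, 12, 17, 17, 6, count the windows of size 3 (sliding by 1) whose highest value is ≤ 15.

[20, 17, 19] → max 20
[17, 19, 13] → max 19
[19, 13, 19] → max 19
[13, 19, 2] → max 19
[19, 2, 20] → max 20
[2, 20, 12] → max 20
[20, 12, 12] → max 20
[12, 12, 0] → max 12  ≤ 15 ✓
[12, 0, 16] → max 16
[0, 16, 13] → max 16
[16, 13, 9] → max 16
[13, 9, 7] → max 13  ≤ 15 ✓
[9, 7, 12] → max 12  ≤ 15 ✓
[7, 12, 17] → max 17
[12, 17, 17] → max 17
[17, 17, 6] → max 17
3 windows satisfy the condition.

3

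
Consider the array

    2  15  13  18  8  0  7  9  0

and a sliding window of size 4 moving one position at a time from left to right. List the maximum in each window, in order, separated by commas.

18, 18, 18, 18, 9, 9

2 15 13 18 → max 18
15 13 18 8 → max 18
13 18 8 0 → max 18
18 8 0 7 → max 18
8 0 7 9 → max 9
0 7 9 0 → max 9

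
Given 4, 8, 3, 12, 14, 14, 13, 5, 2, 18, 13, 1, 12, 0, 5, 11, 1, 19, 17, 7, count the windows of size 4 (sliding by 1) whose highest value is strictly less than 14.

[4, 8, 3, 12] → max 12  < 14 ✓
[8, 3, 12, 14] → max 14
[3, 12, 14, 14] → max 14
[12, 14, 14, 13] → max 14
[14, 14, 13, 5] → max 14
[14, 13, 5, 2] → max 14
[13, 5, 2, 18] → max 18
[5, 2, 18, 13] → max 18
[2, 18, 13, 1] → max 18
[18, 13, 1, 12] → max 18
[13, 1, 12, 0] → max 13  < 14 ✓
[1, 12, 0, 5] → max 12  < 14 ✓
[12, 0, 5, 11] → max 12  < 14 ✓
[0, 5, 11, 1] → max 11  < 14 ✓
[5, 11, 1, 19] → max 19
[11, 1, 19, 17] → max 19
[1, 19, 17, 7] → max 19
5 windows satisfy the condition.

5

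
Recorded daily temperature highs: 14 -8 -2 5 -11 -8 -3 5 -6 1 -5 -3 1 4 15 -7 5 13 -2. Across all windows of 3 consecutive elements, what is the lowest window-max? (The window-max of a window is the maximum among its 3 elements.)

-3

Window maxs for each of the 17 positions:
14 -8 -2 → max 14
-8 -2 5 → max 5
-2 5 -11 → max 5
5 -11 -8 → max 5
-11 -8 -3 → max -3
-8 -3 5 → max 5
-3 5 -6 → max 5
5 -6 1 → max 5
-6 1 -5 → max 1
1 -5 -3 → max 1
-5 -3 1 → max 1
-3 1 4 → max 4
1 4 15 → max 15
4 15 -7 → max 15
15 -7 5 → max 15
-7 5 13 → max 13
5 13 -2 → max 13
Lowest of these is -3.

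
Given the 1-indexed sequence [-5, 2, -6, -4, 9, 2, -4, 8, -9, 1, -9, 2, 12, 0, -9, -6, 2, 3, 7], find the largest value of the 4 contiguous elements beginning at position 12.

Elements at indices 12..15: 2, 12, 0, -9
max(2, 12, 0, -9) = 12

12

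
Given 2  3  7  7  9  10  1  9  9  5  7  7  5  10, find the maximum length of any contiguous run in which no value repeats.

[2] len 1
[2, 3] len 2
[2, 3, 7] len 3
[7] len 1
[7, 9] len 2
[7, 9, 10] len 3
[7, 9, 10, 1] len 4
[10, 1, 9] len 3
[9] len 1
[9, 5] len 2
[9, 5, 7] len 3
[7] len 1
[7, 5] len 2
[7, 5, 10] len 3
Longest all-distinct length: 4.

4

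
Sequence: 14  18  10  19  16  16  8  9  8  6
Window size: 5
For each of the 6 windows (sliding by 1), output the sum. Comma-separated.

[14, 18, 10, 19, 16] → sum 77
[18, 10, 19, 16, 16] → sum 79
[10, 19, 16, 16, 8] → sum 69
[19, 16, 16, 8, 9] → sum 68
[16, 16, 8, 9, 8] → sum 57
[16, 8, 9, 8, 6] → sum 47

77, 79, 69, 68, 57, 47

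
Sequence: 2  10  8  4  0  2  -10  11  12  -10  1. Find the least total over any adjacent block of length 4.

-4

2 10 8 4 → sum 24
10 8 4 0 → sum 22
8 4 0 2 → sum 14
4 0 2 -10 → sum -4
0 2 -10 11 → sum 3
2 -10 11 12 → sum 15
-10 11 12 -10 → sum 3
11 12 -10 1 → sum 14
Least of these is -4.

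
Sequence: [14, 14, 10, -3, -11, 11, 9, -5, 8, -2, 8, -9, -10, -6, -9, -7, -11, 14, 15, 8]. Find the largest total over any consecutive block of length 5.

24

[14, 14, 10, -3, -11] → sum 24
[14, 10, -3, -11, 11] → sum 21
[10, -3, -11, 11, 9] → sum 16
[-3, -11, 11, 9, -5] → sum 1
[-11, 11, 9, -5, 8] → sum 12
[11, 9, -5, 8, -2] → sum 21
[9, -5, 8, -2, 8] → sum 18
[-5, 8, -2, 8, -9] → sum 0
[8, -2, 8, -9, -10] → sum -5
[-2, 8, -9, -10, -6] → sum -19
[8, -9, -10, -6, -9] → sum -26
[-9, -10, -6, -9, -7] → sum -41
[-10, -6, -9, -7, -11] → sum -43
[-6, -9, -7, -11, 14] → sum -19
[-9, -7, -11, 14, 15] → sum 2
[-7, -11, 14, 15, 8] → sum 19
Largest of these is 24.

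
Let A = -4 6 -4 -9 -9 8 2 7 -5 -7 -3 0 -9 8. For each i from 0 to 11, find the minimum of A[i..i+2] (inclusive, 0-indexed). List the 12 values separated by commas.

-4 6 -4 → min -4
6 -4 -9 → min -9
-4 -9 -9 → min -9
-9 -9 8 → min -9
-9 8 2 → min -9
8 2 7 → min 2
2 7 -5 → min -5
7 -5 -7 → min -7
-5 -7 -3 → min -7
-7 -3 0 → min -7
-3 0 -9 → min -9
0 -9 8 → min -9

-4, -9, -9, -9, -9, 2, -5, -7, -7, -7, -9, -9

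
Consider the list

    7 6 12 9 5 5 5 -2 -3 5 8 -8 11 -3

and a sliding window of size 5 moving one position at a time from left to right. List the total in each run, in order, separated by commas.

Sliding a size-5 window across the 14 values:
[7, 6, 12, 9, 5] → sum 39
[6, 12, 9, 5, 5] → sum 37
[12, 9, 5, 5, 5] → sum 36
[9, 5, 5, 5, -2] → sum 22
[5, 5, 5, -2, -3] → sum 10
[5, 5, -2, -3, 5] → sum 10
[5, -2, -3, 5, 8] → sum 13
[-2, -3, 5, 8, -8] → sum 0
[-3, 5, 8, -8, 11] → sum 13
[5, 8, -8, 11, -3] → sum 13

39, 37, 36, 22, 10, 10, 13, 0, 13, 13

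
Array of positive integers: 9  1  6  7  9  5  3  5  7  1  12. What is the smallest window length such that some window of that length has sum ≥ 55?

9

Extend right; whenever the sum reaches 55, record the length and shrink from the left:
add 9: running sum 9 < 55
add 1: running sum 10 < 55
add 6: running sum 16 < 55
add 7: running sum 23 < 55
add 9: running sum 32 < 55
add 5: running sum 37 < 55
add 3: running sum 40 < 55
add 5: running sum 45 < 55
add 7: running sum 52 < 55
add 1: running sum 53 < 55
end 10: [6, 7, 9, 5, 3, 5, 7, 1, 12] sum 55, len 9
Shortest qualifying length: 9.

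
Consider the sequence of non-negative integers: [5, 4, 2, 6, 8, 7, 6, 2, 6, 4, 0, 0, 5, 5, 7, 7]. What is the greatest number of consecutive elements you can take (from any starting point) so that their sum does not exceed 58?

[5] sum 5 len 1
[5, 4] sum 9 len 2
[5, 4, 2] sum 11 len 3
[5, 4, 2, 6] sum 17 len 4
[5, 4, 2, 6, 8] sum 25 len 5
[5, 4, 2, 6, 8, 7] sum 32 len 6
[5, 4, 2, 6, 8, 7, 6] sum 38 len 7
[5, 4, 2, 6, 8, 7, 6, 2] sum 40 len 8
[5, 4, 2, 6, 8, 7, 6, 2, 6] sum 46 len 9
[5, 4, 2, 6, 8, 7, 6, 2, 6, 4] sum 50 len 10
[5, 4, 2, 6, 8, 7, 6, 2, 6, 4, 0] sum 50 len 11
[5, 4, 2, 6, 8, 7, 6, 2, 6, 4, 0, 0] sum 50 len 12
[5, 4, 2, 6, 8, 7, 6, 2, 6, 4, 0, 0, 5] sum 55 len 13
[4, 2, 6, 8, 7, 6, 2, 6, 4, 0, 0, 5, 5] sum 55 len 13
[2, 6, 8, 7, 6, 2, 6, 4, 0, 0, 5, 5, 7] sum 58 len 13
[8, 7, 6, 2, 6, 4, 0, 0, 5, 5, 7, 7] sum 57 len 12
Longest length seen: 13.

13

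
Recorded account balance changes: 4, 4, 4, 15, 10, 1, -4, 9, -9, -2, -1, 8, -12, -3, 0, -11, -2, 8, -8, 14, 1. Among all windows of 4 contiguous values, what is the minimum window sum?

-26

[4, 4, 4, 15] → sum 27
[4, 4, 15, 10] → sum 33
[4, 15, 10, 1] → sum 30
[15, 10, 1, -4] → sum 22
[10, 1, -4, 9] → sum 16
[1, -4, 9, -9] → sum -3
[-4, 9, -9, -2] → sum -6
[9, -9, -2, -1] → sum -3
[-9, -2, -1, 8] → sum -4
[-2, -1, 8, -12] → sum -7
[-1, 8, -12, -3] → sum -8
[8, -12, -3, 0] → sum -7
[-12, -3, 0, -11] → sum -26
[-3, 0, -11, -2] → sum -16
[0, -11, -2, 8] → sum -5
[-11, -2, 8, -8] → sum -13
[-2, 8, -8, 14] → sum 12
[8, -8, 14, 1] → sum 15
Minimum of these is -26.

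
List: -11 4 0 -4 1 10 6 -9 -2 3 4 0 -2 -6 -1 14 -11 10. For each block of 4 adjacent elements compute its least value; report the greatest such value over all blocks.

-2

[-11, 4, 0, -4] → min -11
[4, 0, -4, 1] → min -4
[0, -4, 1, 10] → min -4
[-4, 1, 10, 6] → min -4
[1, 10, 6, -9] → min -9
[10, 6, -9, -2] → min -9
[6, -9, -2, 3] → min -9
[-9, -2, 3, 4] → min -9
[-2, 3, 4, 0] → min -2
[3, 4, 0, -2] → min -2
[4, 0, -2, -6] → min -6
[0, -2, -6, -1] → min -6
[-2, -6, -1, 14] → min -6
[-6, -1, 14, -11] → min -11
[-1, 14, -11, 10] → min -11
Greatest of these is -2.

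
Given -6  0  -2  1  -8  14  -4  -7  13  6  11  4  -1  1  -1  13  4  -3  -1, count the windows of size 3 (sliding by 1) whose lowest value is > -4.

-6 0 -2 → min -6
0 -2 1 → min -2  > -4 ✓
-2 1 -8 → min -8
1 -8 14 → min -8
-8 14 -4 → min -8
14 -4 -7 → min -7
-4 -7 13 → min -7
-7 13 6 → min -7
13 6 11 → min 6  > -4 ✓
6 11 4 → min 4  > -4 ✓
11 4 -1 → min -1  > -4 ✓
4 -1 1 → min -1  > -4 ✓
-1 1 -1 → min -1  > -4 ✓
1 -1 13 → min -1  > -4 ✓
-1 13 4 → min -1  > -4 ✓
13 4 -3 → min -3  > -4 ✓
4 -3 -1 → min -3  > -4 ✓
10 windows satisfy the condition.

10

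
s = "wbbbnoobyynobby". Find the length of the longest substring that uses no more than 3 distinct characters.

add w: window [w] (1 distinct), len 1
add b: window [w, b] (2 distinct), len 2
add b: window [w, b, b] (2 distinct), len 3
add b: window [w, b, b, b] (2 distinct), len 4
add n: window [w, b, b, b, n] (3 distinct), len 5
add o: window [b, b, b, n, o] (3 distinct), len 5
add o: window [b, b, b, n, o, o] (3 distinct), len 6
add b: window [b, b, b, n, o, o, b] (3 distinct), len 7
add y: window [o, o, b, y] (3 distinct), len 4
add y: window [o, o, b, y, y] (3 distinct), len 5
add n: window [b, y, y, n] (3 distinct), len 4
add o: window [y, y, n, o] (3 distinct), len 4
add b: window [n, o, b] (3 distinct), len 3
add b: window [n, o, b, b] (3 distinct), len 4
add y: window [o, b, b, y] (3 distinct), len 4
Longest length with ≤3 distinct: 7.

7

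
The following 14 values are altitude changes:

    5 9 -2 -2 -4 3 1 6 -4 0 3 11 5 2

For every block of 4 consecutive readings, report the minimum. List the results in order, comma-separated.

-2, -4, -4, -4, -4, -4, -4, -4, -4, 0, 2

(5, 9, -2, -2) → min -2
(9, -2, -2, -4) → min -4
(-2, -2, -4, 3) → min -4
(-2, -4, 3, 1) → min -4
(-4, 3, 1, 6) → min -4
(3, 1, 6, -4) → min -4
(1, 6, -4, 0) → min -4
(6, -4, 0, 3) → min -4
(-4, 0, 3, 11) → min -4
(0, 3, 11, 5) → min 0
(3, 11, 5, 2) → min 2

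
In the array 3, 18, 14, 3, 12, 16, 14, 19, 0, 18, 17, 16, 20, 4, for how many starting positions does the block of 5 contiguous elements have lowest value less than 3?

3 18 14 3 12 → min 3
18 14 3 12 16 → min 3
14 3 12 16 14 → min 3
3 12 16 14 19 → min 3
12 16 14 19 0 → min 0  < 3 ✓
16 14 19 0 18 → min 0  < 3 ✓
14 19 0 18 17 → min 0  < 3 ✓
19 0 18 17 16 → min 0  < 3 ✓
0 18 17 16 20 → min 0  < 3 ✓
18 17 16 20 4 → min 4
5 windows satisfy the condition.

5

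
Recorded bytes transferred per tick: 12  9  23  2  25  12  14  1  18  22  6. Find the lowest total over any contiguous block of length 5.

54

12 9 23 2 25 → sum 71
9 23 2 25 12 → sum 71
23 2 25 12 14 → sum 76
2 25 12 14 1 → sum 54
25 12 14 1 18 → sum 70
12 14 1 18 22 → sum 67
14 1 18 22 6 → sum 61
Lowest of these is 54.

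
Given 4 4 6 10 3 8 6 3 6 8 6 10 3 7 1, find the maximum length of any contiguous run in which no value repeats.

6

[4] len 1
[4] len 1
[4, 6] len 2
[4, 6, 10] len 3
[4, 6, 10, 3] len 4
[4, 6, 10, 3, 8] len 5
[10, 3, 8, 6] len 4
[8, 6, 3] len 3
[3, 6] len 2
[3, 6, 8] len 3
[8, 6] len 2
[8, 6, 10] len 3
[8, 6, 10, 3] len 4
[8, 6, 10, 3, 7] len 5
[8, 6, 10, 3, 7, 1] len 6
Longest all-distinct length: 6.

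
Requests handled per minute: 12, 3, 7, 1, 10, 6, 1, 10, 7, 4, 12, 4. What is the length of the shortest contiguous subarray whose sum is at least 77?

12

Extend right; whenever the sum reaches 77, record the length and shrink from the left:
add 12: running sum 12 < 77
add 3: running sum 15 < 77
add 7: running sum 22 < 77
add 1: running sum 23 < 77
add 10: running sum 33 < 77
add 6: running sum 39 < 77
add 1: running sum 40 < 77
add 10: running sum 50 < 77
add 7: running sum 57 < 77
add 4: running sum 61 < 77
add 12: running sum 73 < 77
add 4: shortest ending here [12, 3, 7, 1, 10, 6, 1, 10, 7, 4, 12, 4] sum 77, len 12
Shortest qualifying length: 12.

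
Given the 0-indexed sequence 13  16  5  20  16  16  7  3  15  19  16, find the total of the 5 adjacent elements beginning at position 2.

64

Elements at indices 2..6: 5, 20, 16, 16, 7
sum(5, 20, 16, 16, 7) = 64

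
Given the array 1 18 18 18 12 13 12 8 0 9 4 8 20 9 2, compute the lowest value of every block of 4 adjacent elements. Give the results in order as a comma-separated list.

1, 12, 12, 12, 8, 0, 0, 0, 0, 4, 4, 2

Sliding a size-4 window across the 15 values:
(1, 18, 18, 18) → min 1
(18, 18, 18, 12) → min 12
(18, 18, 12, 13) → min 12
(18, 12, 13, 12) → min 12
(12, 13, 12, 8) → min 8
(13, 12, 8, 0) → min 0
(12, 8, 0, 9) → min 0
(8, 0, 9, 4) → min 0
(0, 9, 4, 8) → min 0
(9, 4, 8, 20) → min 4
(4, 8, 20, 9) → min 4
(8, 20, 9, 2) → min 2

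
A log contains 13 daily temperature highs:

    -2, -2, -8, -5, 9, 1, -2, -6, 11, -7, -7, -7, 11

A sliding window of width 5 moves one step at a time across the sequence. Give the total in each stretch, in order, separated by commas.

-8, -5, -5, -3, 13, -3, -11, -16, 1

(-2, -2, -8, -5, 9) → sum -8
(-2, -8, -5, 9, 1) → sum -5
(-8, -5, 9, 1, -2) → sum -5
(-5, 9, 1, -2, -6) → sum -3
(9, 1, -2, -6, 11) → sum 13
(1, -2, -6, 11, -7) → sum -3
(-2, -6, 11, -7, -7) → sum -11
(-6, 11, -7, -7, -7) → sum -16
(11, -7, -7, -7, 11) → sum 1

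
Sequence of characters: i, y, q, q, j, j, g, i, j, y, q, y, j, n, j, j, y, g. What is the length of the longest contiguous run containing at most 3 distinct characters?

Extend right; when distinct count exceeds 3, shrink from the left:
[i] 1 distinct, len 1
[i, y] 2 distinct, len 2
[i, y, q] 3 distinct, len 3
[i, y, q, q] 3 distinct, len 4
[y, q, q, j] 3 distinct, len 4
[y, q, q, j, j] 3 distinct, len 5
[q, q, j, j, g] 3 distinct, len 5
[j, j, g, i] 3 distinct, len 4
[j, j, g, i, j] 3 distinct, len 5
[i, j, y] 3 distinct, len 3
[j, y, q] 3 distinct, len 3
[j, y, q, y] 3 distinct, len 4
[j, y, q, y, j] 3 distinct, len 5
[y, j, n] 3 distinct, len 3
[y, j, n, j] 3 distinct, len 4
[y, j, n, j, j] 3 distinct, len 5
[y, j, n, j, j, y] 3 distinct, len 6
[j, j, y, g] 3 distinct, len 4
Longest length with ≤3 distinct: 6.

6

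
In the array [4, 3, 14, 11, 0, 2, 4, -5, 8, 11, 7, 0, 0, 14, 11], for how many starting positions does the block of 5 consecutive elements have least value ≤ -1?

4 3 14 11 0 → min 0
3 14 11 0 2 → min 0
14 11 0 2 4 → min 0
11 0 2 4 -5 → min -5  ≤ -1 ✓
0 2 4 -5 8 → min -5  ≤ -1 ✓
2 4 -5 8 11 → min -5  ≤ -1 ✓
4 -5 8 11 7 → min -5  ≤ -1 ✓
-5 8 11 7 0 → min -5  ≤ -1 ✓
8 11 7 0 0 → min 0
11 7 0 0 14 → min 0
7 0 0 14 11 → min 0
5 windows satisfy the condition.

5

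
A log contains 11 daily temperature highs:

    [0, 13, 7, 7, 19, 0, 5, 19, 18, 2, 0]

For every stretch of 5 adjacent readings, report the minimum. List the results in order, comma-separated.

[0, 13, 7, 7, 19] → min 0
[13, 7, 7, 19, 0] → min 0
[7, 7, 19, 0, 5] → min 0
[7, 19, 0, 5, 19] → min 0
[19, 0, 5, 19, 18] → min 0
[0, 5, 19, 18, 2] → min 0
[5, 19, 18, 2, 0] → min 0

0, 0, 0, 0, 0, 0, 0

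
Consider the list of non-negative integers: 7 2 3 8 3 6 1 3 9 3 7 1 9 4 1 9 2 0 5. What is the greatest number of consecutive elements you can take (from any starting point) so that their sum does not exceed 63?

15

Extend to the right; shrink from the left whenever the sum exceeds 63:
add 7: [7] sum 7, len 1
add 2: [7, 2] sum 9, len 2
add 3: [7, 2, 3] sum 12, len 3
add 8: [7, 2, 3, 8] sum 20, len 4
add 3: [7, 2, 3, 8, 3] sum 23, len 5
add 6: [7, 2, 3, 8, 3, 6] sum 29, len 6
add 1: [7, 2, 3, 8, 3, 6, 1] sum 30, len 7
add 3: [7, 2, 3, 8, 3, 6, 1, 3] sum 33, len 8
add 9: [7, 2, 3, 8, 3, 6, 1, 3, 9] sum 42, len 9
add 3: [7, 2, 3, 8, 3, 6, 1, 3, 9, 3] sum 45, len 10
add 7: [7, 2, 3, 8, 3, 6, 1, 3, 9, 3, 7] sum 52, len 11
add 1: [7, 2, 3, 8, 3, 6, 1, 3, 9, 3, 7, 1] sum 53, len 12
add 9: [7, 2, 3, 8, 3, 6, 1, 3, 9, 3, 7, 1, 9] sum 62, len 13
add 4: [2, 3, 8, 3, 6, 1, 3, 9, 3, 7, 1, 9, 4] sum 59, len 13
add 1: [2, 3, 8, 3, 6, 1, 3, 9, 3, 7, 1, 9, 4, 1] sum 60, len 14
add 9: [3, 6, 1, 3, 9, 3, 7, 1, 9, 4, 1, 9] sum 56, len 12
add 2: [3, 6, 1, 3, 9, 3, 7, 1, 9, 4, 1, 9, 2] sum 58, len 13
add 0: [3, 6, 1, 3, 9, 3, 7, 1, 9, 4, 1, 9, 2, 0] sum 58, len 14
add 5: [3, 6, 1, 3, 9, 3, 7, 1, 9, 4, 1, 9, 2, 0, 5] sum 63, len 15
Longest length seen: 15.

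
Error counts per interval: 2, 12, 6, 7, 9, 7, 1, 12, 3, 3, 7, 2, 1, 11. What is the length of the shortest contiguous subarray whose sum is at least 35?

5

add 2: running sum 2 < 35
add 12: running sum 14 < 35
add 6: running sum 20 < 35
add 7: running sum 27 < 35
end 4: [2, 12, 6, 7, 9] sum 36, len 5
end 5: [12, 6, 7, 9, 7] sum 41, len 5
end 6: [12, 6, 7, 9, 7, 1] sum 42, len 6
end 7: [7, 9, 7, 1, 12] sum 36, len 5
end 8: [7, 9, 7, 1, 12, 3] sum 39, len 6
end 9: [9, 7, 1, 12, 3, 3] sum 35, len 6
end 10: [9, 7, 1, 12, 3, 3, 7] sum 42, len 7
end 11: [7, 1, 12, 3, 3, 7, 2] sum 35, len 7
end 12: [7, 1, 12, 3, 3, 7, 2, 1] sum 36, len 8
end 13: [12, 3, 3, 7, 2, 1, 11] sum 39, len 7
Shortest qualifying length: 5.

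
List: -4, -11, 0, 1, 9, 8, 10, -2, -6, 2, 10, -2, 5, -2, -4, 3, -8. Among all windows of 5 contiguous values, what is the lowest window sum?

Each size-5 window and its sum:
-4 -11 0 1 9 → sum -5
-11 0 1 9 8 → sum 7
0 1 9 8 10 → sum 28
1 9 8 10 -2 → sum 26
9 8 10 -2 -6 → sum 19
8 10 -2 -6 2 → sum 12
10 -2 -6 2 10 → sum 14
-2 -6 2 10 -2 → sum 2
-6 2 10 -2 5 → sum 9
2 10 -2 5 -2 → sum 13
10 -2 5 -2 -4 → sum 7
-2 5 -2 -4 3 → sum 0
5 -2 -4 3 -8 → sum -6
Lowest of these is -6.

-6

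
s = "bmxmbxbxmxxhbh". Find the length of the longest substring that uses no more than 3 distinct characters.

Extend right; when distinct count exceeds 3, shrink from the left:
[b] 1 distinct, len 1
[b, m] 2 distinct, len 2
[b, m, x] 3 distinct, len 3
[b, m, x, m] 3 distinct, len 4
[b, m, x, m, b] 3 distinct, len 5
[b, m, x, m, b, x] 3 distinct, len 6
[b, m, x, m, b, x, b] 3 distinct, len 7
[b, m, x, m, b, x, b, x] 3 distinct, len 8
[b, m, x, m, b, x, b, x, m] 3 distinct, len 9
[b, m, x, m, b, x, b, x, m, x] 3 distinct, len 10
[b, m, x, m, b, x, b, x, m, x, x] 3 distinct, len 11
[x, m, x, x, h] 3 distinct, len 5
[x, x, h, b] 3 distinct, len 4
[x, x, h, b, h] 3 distinct, len 5
Longest length with ≤3 distinct: 11.

11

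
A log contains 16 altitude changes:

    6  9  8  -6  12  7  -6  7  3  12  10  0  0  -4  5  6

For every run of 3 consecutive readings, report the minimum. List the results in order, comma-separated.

Sliding a size-3 window across the 16 values:
(6, 9, 8) → min 6
(9, 8, -6) → min -6
(8, -6, 12) → min -6
(-6, 12, 7) → min -6
(12, 7, -6) → min -6
(7, -6, 7) → min -6
(-6, 7, 3) → min -6
(7, 3, 12) → min 3
(3, 12, 10) → min 3
(12, 10, 0) → min 0
(10, 0, 0) → min 0
(0, 0, -4) → min -4
(0, -4, 5) → min -4
(-4, 5, 6) → min -4

6, -6, -6, -6, -6, -6, -6, 3, 3, 0, 0, -4, -4, -4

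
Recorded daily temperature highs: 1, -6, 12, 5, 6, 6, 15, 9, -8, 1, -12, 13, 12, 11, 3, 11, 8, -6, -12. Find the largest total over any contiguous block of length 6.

Window sums for each of the 14 positions:
(1, -6, 12, 5, 6, 6) → sum 24
(-6, 12, 5, 6, 6, 15) → sum 38
(12, 5, 6, 6, 15, 9) → sum 53
(5, 6, 6, 15, 9, -8) → sum 33
(6, 6, 15, 9, -8, 1) → sum 29
(6, 15, 9, -8, 1, -12) → sum 11
(15, 9, -8, 1, -12, 13) → sum 18
(9, -8, 1, -12, 13, 12) → sum 15
(-8, 1, -12, 13, 12, 11) → sum 17
(1, -12, 13, 12, 11, 3) → sum 28
(-12, 13, 12, 11, 3, 11) → sum 38
(13, 12, 11, 3, 11, 8) → sum 58
(12, 11, 3, 11, 8, -6) → sum 39
(11, 3, 11, 8, -6, -12) → sum 15
Largest of these is 58.

58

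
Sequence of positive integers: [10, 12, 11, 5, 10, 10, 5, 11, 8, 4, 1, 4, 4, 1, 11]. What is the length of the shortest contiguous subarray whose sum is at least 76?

9

Extend right; whenever the sum reaches 76, record the length and shrink from the left:
add 10: running sum 10 < 76
add 12: running sum 22 < 76
add 11: running sum 33 < 76
add 5: running sum 38 < 76
add 10: running sum 48 < 76
add 10: running sum 58 < 76
add 5: running sum 63 < 76
add 11: running sum 74 < 76
end 8: [10, 12, 11, 5, 10, 10, 5, 11, 8] sum 82, len 9
end 9: [12, 11, 5, 10, 10, 5, 11, 8, 4] sum 76, len 9
end 10: [12, 11, 5, 10, 10, 5, 11, 8, 4, 1] sum 77, len 10
end 11: [12, 11, 5, 10, 10, 5, 11, 8, 4, 1, 4] sum 81, len 11
end 12: [12, 11, 5, 10, 10, 5, 11, 8, 4, 1, 4, 4] sum 85, len 12
end 13: [12, 11, 5, 10, 10, 5, 11, 8, 4, 1, 4, 4, 1] sum 86, len 13
end 14: [11, 5, 10, 10, 5, 11, 8, 4, 1, 4, 4, 1, 11] sum 85, len 13
Shortest qualifying length: 9.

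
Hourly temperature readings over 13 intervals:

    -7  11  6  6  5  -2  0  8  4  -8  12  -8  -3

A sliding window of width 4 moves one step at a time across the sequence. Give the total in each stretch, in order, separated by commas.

[-7, 11, 6, 6] → sum 16
[11, 6, 6, 5] → sum 28
[6, 6, 5, -2] → sum 15
[6, 5, -2, 0] → sum 9
[5, -2, 0, 8] → sum 11
[-2, 0, 8, 4] → sum 10
[0, 8, 4, -8] → sum 4
[8, 4, -8, 12] → sum 16
[4, -8, 12, -8] → sum 0
[-8, 12, -8, -3] → sum -7

16, 28, 15, 9, 11, 10, 4, 16, 0, -7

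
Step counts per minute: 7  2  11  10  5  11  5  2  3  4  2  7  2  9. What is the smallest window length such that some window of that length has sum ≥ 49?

7

Extend right; whenever the sum reaches 49, record the length and shrink from the left:
add 7: running sum 7 < 49
add 2: running sum 9 < 49
add 11: running sum 20 < 49
add 10: running sum 30 < 49
add 5: running sum 35 < 49
add 11: running sum 46 < 49
add 5: shortest ending here [7, 2, 11, 10, 5, 11, 5] sum 51, len 7
add 2: shortest ending here [7, 2, 11, 10, 5, 11, 5, 2] sum 53, len 8
add 3: shortest ending here [2, 11, 10, 5, 11, 5, 2, 3] sum 49, len 8
add 4: shortest ending here [11, 10, 5, 11, 5, 2, 3, 4] sum 51, len 8
add 2: shortest ending here [11, 10, 5, 11, 5, 2, 3, 4, 2] sum 53, len 9
add 7: shortest ending here [10, 5, 11, 5, 2, 3, 4, 2, 7] sum 49, len 9
add 2: shortest ending here [10, 5, 11, 5, 2, 3, 4, 2, 7, 2] sum 51, len 10
add 9: shortest ending here [5, 11, 5, 2, 3, 4, 2, 7, 2, 9] sum 50, len 10
Shortest qualifying length: 7.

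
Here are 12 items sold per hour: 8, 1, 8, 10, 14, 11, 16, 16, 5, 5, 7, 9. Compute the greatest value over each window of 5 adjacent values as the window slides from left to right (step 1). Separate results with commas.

Sliding a size-5 window across the 12 values:
8 1 8 10 14 → max 14
1 8 10 14 11 → max 14
8 10 14 11 16 → max 16
10 14 11 16 16 → max 16
14 11 16 16 5 → max 16
11 16 16 5 5 → max 16
16 16 5 5 7 → max 16
16 5 5 7 9 → max 16

14, 14, 16, 16, 16, 16, 16, 16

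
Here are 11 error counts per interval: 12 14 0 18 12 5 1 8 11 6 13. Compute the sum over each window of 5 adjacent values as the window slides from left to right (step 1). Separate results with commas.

Sliding a size-5 window across the 11 values:
[12, 14, 0, 18, 12] → sum 56
[14, 0, 18, 12, 5] → sum 49
[0, 18, 12, 5, 1] → sum 36
[18, 12, 5, 1, 8] → sum 44
[12, 5, 1, 8, 11] → sum 37
[5, 1, 8, 11, 6] → sum 31
[1, 8, 11, 6, 13] → sum 39

56, 49, 36, 44, 37, 31, 39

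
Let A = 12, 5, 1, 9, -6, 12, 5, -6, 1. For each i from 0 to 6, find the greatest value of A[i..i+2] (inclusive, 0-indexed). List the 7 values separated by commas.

12, 9, 9, 12, 12, 12, 5

Sliding a size-3 window across the 9 values:
12 5 1 → max 12
5 1 9 → max 9
1 9 -6 → max 9
9 -6 12 → max 12
-6 12 5 → max 12
12 5 -6 → max 12
5 -6 1 → max 5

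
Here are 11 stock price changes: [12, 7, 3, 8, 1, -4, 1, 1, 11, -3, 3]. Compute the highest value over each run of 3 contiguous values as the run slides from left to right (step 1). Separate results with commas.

[12, 7, 3] → max 12
[7, 3, 8] → max 8
[3, 8, 1] → max 8
[8, 1, -4] → max 8
[1, -4, 1] → max 1
[-4, 1, 1] → max 1
[1, 1, 11] → max 11
[1, 11, -3] → max 11
[11, -3, 3] → max 11

12, 8, 8, 8, 1, 1, 11, 11, 11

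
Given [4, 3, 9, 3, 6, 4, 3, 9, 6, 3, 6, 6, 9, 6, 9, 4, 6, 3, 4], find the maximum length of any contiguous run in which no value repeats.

add 4: [4] len 1
add 3: [4, 3] len 2
add 9: [4, 3, 9] len 3
add 3 (repeat 3, move left end past it): [9, 3] len 2
add 6: [9, 3, 6] len 3
add 4: [9, 3, 6, 4] len 4
add 3 (repeat 3, move left end past it): [6, 4, 3] len 3
add 9: [6, 4, 3, 9] len 4
add 6 (repeat 6, move left end past it): [4, 3, 9, 6] len 4
add 3 (repeat 3, move left end past it): [9, 6, 3] len 3
add 6 (repeat 6, move left end past it): [3, 6] len 2
add 6 (repeat 6, move left end past it): [6] len 1
add 9: [6, 9] len 2
add 6 (repeat 6, move left end past it): [9, 6] len 2
add 9 (repeat 9, move left end past it): [6, 9] len 2
add 4: [6, 9, 4] len 3
add 6 (repeat 6, move left end past it): [9, 4, 6] len 3
add 3: [9, 4, 6, 3] len 4
add 4 (repeat 4, move left end past it): [6, 3, 4] len 3
Longest all-distinct length: 4.

4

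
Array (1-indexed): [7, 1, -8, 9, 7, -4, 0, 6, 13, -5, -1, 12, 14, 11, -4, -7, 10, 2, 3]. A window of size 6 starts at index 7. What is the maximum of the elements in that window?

13

Elements at indices 7..12: 0, 6, 13, -5, -1, 12
max(0, 6, 13, -5, -1, 12) = 13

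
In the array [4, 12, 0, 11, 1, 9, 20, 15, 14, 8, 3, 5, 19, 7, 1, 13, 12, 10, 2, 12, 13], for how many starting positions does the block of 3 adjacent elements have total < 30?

13

(4, 12, 0) → sum 16  < 30 ✓
(12, 0, 11) → sum 23  < 30 ✓
(0, 11, 1) → sum 12  < 30 ✓
(11, 1, 9) → sum 21  < 30 ✓
(1, 9, 20) → sum 30
(9, 20, 15) → sum 44
(20, 15, 14) → sum 49
(15, 14, 8) → sum 37
(14, 8, 3) → sum 25  < 30 ✓
(8, 3, 5) → sum 16  < 30 ✓
(3, 5, 19) → sum 27  < 30 ✓
(5, 19, 7) → sum 31
(19, 7, 1) → sum 27  < 30 ✓
(7, 1, 13) → sum 21  < 30 ✓
(1, 13, 12) → sum 26  < 30 ✓
(13, 12, 10) → sum 35
(12, 10, 2) → sum 24  < 30 ✓
(10, 2, 12) → sum 24  < 30 ✓
(2, 12, 13) → sum 27  < 30 ✓
13 windows satisfy the condition.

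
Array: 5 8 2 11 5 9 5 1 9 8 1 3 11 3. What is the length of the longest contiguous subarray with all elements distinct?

5

[5] len 1
[5, 8] len 2
[5, 8, 2] len 3
[5, 8, 2, 11] len 4
[8, 2, 11, 5] len 4
[8, 2, 11, 5, 9] len 5
[9, 5] len 2
[9, 5, 1] len 3
[5, 1, 9] len 3
[5, 1, 9, 8] len 4
[9, 8, 1] len 3
[9, 8, 1, 3] len 4
[9, 8, 1, 3, 11] len 5
[11, 3] len 2
Longest all-distinct length: 5.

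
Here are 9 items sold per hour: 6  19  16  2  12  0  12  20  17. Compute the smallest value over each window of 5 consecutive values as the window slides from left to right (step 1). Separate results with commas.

(6, 19, 16, 2, 12) → min 2
(19, 16, 2, 12, 0) → min 0
(16, 2, 12, 0, 12) → min 0
(2, 12, 0, 12, 20) → min 0
(12, 0, 12, 20, 17) → min 0

2, 0, 0, 0, 0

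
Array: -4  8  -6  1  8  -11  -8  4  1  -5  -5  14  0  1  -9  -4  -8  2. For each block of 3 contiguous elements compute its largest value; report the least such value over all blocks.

-4

Each size-3 window and its max:
(-4, 8, -6) → max 8
(8, -6, 1) → max 8
(-6, 1, 8) → max 8
(1, 8, -11) → max 8
(8, -11, -8) → max 8
(-11, -8, 4) → max 4
(-8, 4, 1) → max 4
(4, 1, -5) → max 4
(1, -5, -5) → max 1
(-5, -5, 14) → max 14
(-5, 14, 0) → max 14
(14, 0, 1) → max 14
(0, 1, -9) → max 1
(1, -9, -4) → max 1
(-9, -4, -8) → max -4
(-4, -8, 2) → max 2
Least of these is -4.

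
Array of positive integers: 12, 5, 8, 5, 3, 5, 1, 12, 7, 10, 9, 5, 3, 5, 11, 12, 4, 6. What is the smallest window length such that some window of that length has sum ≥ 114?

17

add 12: running sum 12 < 114
add 5: running sum 17 < 114
add 8: running sum 25 < 114
add 5: running sum 30 < 114
add 3: running sum 33 < 114
add 5: running sum 38 < 114
add 1: running sum 39 < 114
add 12: running sum 51 < 114
add 7: running sum 58 < 114
add 10: running sum 68 < 114
add 9: running sum 77 < 114
add 5: running sum 82 < 114
add 3: running sum 85 < 114
add 5: running sum 90 < 114
add 11: running sum 101 < 114
add 12: running sum 113 < 114
end 16: [12, 5, 8, 5, 3, 5, 1, 12, 7, 10, 9, 5, 3, 5, 11, 12, 4] sum 117, len 17
end 17: [12, 5, 8, 5, 3, 5, 1, 12, 7, 10, 9, 5, 3, 5, 11, 12, 4, 6] sum 123, len 18
Shortest qualifying length: 17.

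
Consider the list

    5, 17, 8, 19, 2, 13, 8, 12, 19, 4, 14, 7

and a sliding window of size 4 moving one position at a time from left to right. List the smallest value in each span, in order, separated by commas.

Sliding a size-4 window across the 12 values:
[5, 17, 8, 19] → min 5
[17, 8, 19, 2] → min 2
[8, 19, 2, 13] → min 2
[19, 2, 13, 8] → min 2
[2, 13, 8, 12] → min 2
[13, 8, 12, 19] → min 8
[8, 12, 19, 4] → min 4
[12, 19, 4, 14] → min 4
[19, 4, 14, 7] → min 4

5, 2, 2, 2, 2, 8, 4, 4, 4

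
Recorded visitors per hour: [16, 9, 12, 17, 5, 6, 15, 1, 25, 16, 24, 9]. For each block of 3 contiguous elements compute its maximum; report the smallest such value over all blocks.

15

[16, 9, 12] → max 16
[9, 12, 17] → max 17
[12, 17, 5] → max 17
[17, 5, 6] → max 17
[5, 6, 15] → max 15
[6, 15, 1] → max 15
[15, 1, 25] → max 25
[1, 25, 16] → max 25
[25, 16, 24] → max 25
[16, 24, 9] → max 24
Smallest of these is 15.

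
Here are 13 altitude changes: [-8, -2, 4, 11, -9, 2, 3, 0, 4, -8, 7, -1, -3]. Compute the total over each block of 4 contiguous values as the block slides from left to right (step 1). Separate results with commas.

[-8, -2, 4, 11] → sum 5
[-2, 4, 11, -9] → sum 4
[4, 11, -9, 2] → sum 8
[11, -9, 2, 3] → sum 7
[-9, 2, 3, 0] → sum -4
[2, 3, 0, 4] → sum 9
[3, 0, 4, -8] → sum -1
[0, 4, -8, 7] → sum 3
[4, -8, 7, -1] → sum 2
[-8, 7, -1, -3] → sum -5

5, 4, 8, 7, -4, 9, -1, 3, 2, -5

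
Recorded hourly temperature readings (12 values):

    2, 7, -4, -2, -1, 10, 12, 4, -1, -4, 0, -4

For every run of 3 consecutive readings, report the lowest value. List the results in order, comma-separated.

Sliding a size-3 window across the 12 values:
(2, 7, -4) → min -4
(7, -4, -2) → min -4
(-4, -2, -1) → min -4
(-2, -1, 10) → min -2
(-1, 10, 12) → min -1
(10, 12, 4) → min 4
(12, 4, -1) → min -1
(4, -1, -4) → min -4
(-1, -4, 0) → min -4
(-4, 0, -4) → min -4

-4, -4, -4, -2, -1, 4, -1, -4, -4, -4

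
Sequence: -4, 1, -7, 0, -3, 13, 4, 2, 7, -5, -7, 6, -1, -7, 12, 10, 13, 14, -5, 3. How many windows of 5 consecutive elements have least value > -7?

-4 1 -7 0 -3 → min -7
1 -7 0 -3 13 → min -7
-7 0 -3 13 4 → min -7
0 -3 13 4 2 → min -3  > -7 ✓
-3 13 4 2 7 → min -3  > -7 ✓
13 4 2 7 -5 → min -5  > -7 ✓
4 2 7 -5 -7 → min -7
2 7 -5 -7 6 → min -7
7 -5 -7 6 -1 → min -7
-5 -7 6 -1 -7 → min -7
-7 6 -1 -7 12 → min -7
6 -1 -7 12 10 → min -7
-1 -7 12 10 13 → min -7
-7 12 10 13 14 → min -7
12 10 13 14 -5 → min -5  > -7 ✓
10 13 14 -5 3 → min -5  > -7 ✓
5 windows satisfy the condition.

5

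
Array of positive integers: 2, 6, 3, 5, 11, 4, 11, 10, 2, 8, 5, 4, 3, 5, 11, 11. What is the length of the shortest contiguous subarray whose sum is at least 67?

10

add 2: running sum 2 < 67
add 6: running sum 8 < 67
add 3: running sum 11 < 67
add 5: running sum 16 < 67
add 11: running sum 27 < 67
add 4: running sum 31 < 67
add 11: running sum 42 < 67
add 10: running sum 52 < 67
add 2: running sum 54 < 67
add 8: running sum 62 < 67
add 5: shortest ending here [2, 6, 3, 5, 11, 4, 11, 10, 2, 8, 5] sum 67, len 11
add 4: shortest ending here [6, 3, 5, 11, 4, 11, 10, 2, 8, 5, 4] sum 69, len 11
add 3: shortest ending here [6, 3, 5, 11, 4, 11, 10, 2, 8, 5, 4, 3] sum 72, len 12
add 5: shortest ending here [5, 11, 4, 11, 10, 2, 8, 5, 4, 3, 5] sum 68, len 11
add 11: shortest ending here [11, 4, 11, 10, 2, 8, 5, 4, 3, 5, 11] sum 74, len 11
add 11: shortest ending here [11, 10, 2, 8, 5, 4, 3, 5, 11, 11] sum 70, len 10
Shortest qualifying length: 10.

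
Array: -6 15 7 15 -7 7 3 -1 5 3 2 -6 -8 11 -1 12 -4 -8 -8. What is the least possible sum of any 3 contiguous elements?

-20

-6 15 7 → sum 16
15 7 15 → sum 37
7 15 -7 → sum 15
15 -7 7 → sum 15
-7 7 3 → sum 3
7 3 -1 → sum 9
3 -1 5 → sum 7
-1 5 3 → sum 7
5 3 2 → sum 10
3 2 -6 → sum -1
2 -6 -8 → sum -12
-6 -8 11 → sum -3
-8 11 -1 → sum 2
11 -1 12 → sum 22
-1 12 -4 → sum 7
12 -4 -8 → sum 0
-4 -8 -8 → sum -20
Least of these is -20.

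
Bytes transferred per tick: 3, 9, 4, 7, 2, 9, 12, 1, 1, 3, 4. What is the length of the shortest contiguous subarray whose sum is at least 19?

add 3: running sum 3 < 19
add 9: running sum 12 < 19
add 4: running sum 16 < 19
add 7: shortest ending here [9, 4, 7] sum 20, len 3
add 2: shortest ending here [9, 4, 7, 2] sum 22, len 4
add 9: shortest ending here [4, 7, 2, 9] sum 22, len 4
add 12: shortest ending here [9, 12] sum 21, len 2
add 1: shortest ending here [9, 12, 1] sum 22, len 3
add 1: shortest ending here [9, 12, 1, 1] sum 23, len 4
add 3: shortest ending here [9, 12, 1, 1, 3] sum 26, len 5
add 4: shortest ending here [12, 1, 1, 3, 4] sum 21, len 5
Shortest qualifying length: 2.

2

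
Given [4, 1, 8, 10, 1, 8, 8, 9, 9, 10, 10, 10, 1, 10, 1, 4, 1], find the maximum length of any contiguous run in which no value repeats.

add 4: [4] len 1
add 1: [4, 1] len 2
add 8: [4, 1, 8] len 3
add 10: [4, 1, 8, 10] len 4
add 1 (repeat 1, move left end past it): [8, 10, 1] len 3
add 8 (repeat 8, move left end past it): [10, 1, 8] len 3
add 8 (repeat 8, move left end past it): [8] len 1
add 9: [8, 9] len 2
add 9 (repeat 9, move left end past it): [9] len 1
add 10: [9, 10] len 2
add 10 (repeat 10, move left end past it): [10] len 1
add 10 (repeat 10, move left end past it): [10] len 1
add 1: [10, 1] len 2
add 10 (repeat 10, move left end past it): [1, 10] len 2
add 1 (repeat 1, move left end past it): [10, 1] len 2
add 4: [10, 1, 4] len 3
add 1 (repeat 1, move left end past it): [4, 1] len 2
Longest all-distinct length: 4.

4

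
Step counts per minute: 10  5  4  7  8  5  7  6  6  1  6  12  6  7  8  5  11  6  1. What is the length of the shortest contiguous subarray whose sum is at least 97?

add 10: running sum 10 < 97
add 5: running sum 15 < 97
add 4: running sum 19 < 97
add 7: running sum 26 < 97
add 8: running sum 34 < 97
add 5: running sum 39 < 97
add 7: running sum 46 < 97
add 6: running sum 52 < 97
add 6: running sum 58 < 97
add 1: running sum 59 < 97
add 6: running sum 65 < 97
add 12: running sum 77 < 97
add 6: running sum 83 < 97
add 7: running sum 90 < 97
end 14: [10, 5, 4, 7, 8, 5, 7, 6, 6, 1, 6, 12, 6, 7, 8] sum 98, len 15
end 15: [10, 5, 4, 7, 8, 5, 7, 6, 6, 1, 6, 12, 6, 7, 8, 5] sum 103, len 16
end 16: [4, 7, 8, 5, 7, 6, 6, 1, 6, 12, 6, 7, 8, 5, 11] sum 99, len 15
end 17: [7, 8, 5, 7, 6, 6, 1, 6, 12, 6, 7, 8, 5, 11, 6] sum 101, len 15
end 18: [7, 8, 5, 7, 6, 6, 1, 6, 12, 6, 7, 8, 5, 11, 6, 1] sum 102, len 16
Shortest qualifying length: 15.

15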